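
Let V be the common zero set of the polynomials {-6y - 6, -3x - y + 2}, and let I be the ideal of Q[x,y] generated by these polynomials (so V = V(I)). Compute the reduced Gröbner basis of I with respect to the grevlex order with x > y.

G = {x - 1, y + 1}

f_1 = -6y - 6, LT = y.
f_2 = -3x - y + 2, LT = x.

S(f_1,f_2): leading monomials are coprime, so the S-polynomial reduces to 0 (Buchberger's first criterion).
Every S-polynomial of the final basis reduces to 0, so we have a Gröbner basis.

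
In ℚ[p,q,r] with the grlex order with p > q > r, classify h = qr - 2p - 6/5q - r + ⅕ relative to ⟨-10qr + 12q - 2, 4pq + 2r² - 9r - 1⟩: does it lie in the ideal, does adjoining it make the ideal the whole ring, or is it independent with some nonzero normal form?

qr - 2p - 6/5q - r + ⅕ is independent of I; its normal form modulo I is -2p - r.

First compute the reduced Gröbner basis of I by Buchberger's algorithm.
f_1 = -10qr + 12q - 2, LT = qr.
f_2 = 4pq + 2r² - 9r - 1, LT = pq.

S(f_1,f_2): lcm = pqr. S = -½r³ - 6/5pq + 9/4r² + ⅕p + ¼r.
  reduce S modulo (f_1, f_2):
  remainder -½r³ + 57/20r² + ⅕p - 49/20r - 3/10 ≠ 0; add k_3 = -½r³ + 57/20r² + ⅕p - 49/20r - 3/10 to the basis.

The other S-polynomials (S(f_1,k_3), S(f_2,k_3)) all reduce to 0 modulo the current basis, so we have a Gröbner basis.
Inter-reduce: drop elements whose leading term is divisible by another's, tail-reduce, and make monic.
Reduced Gröbner basis: {r³ - 57/10r² - ⅖p + 49/10r + ⅗, pq + ½r² - 9/4r - ¼, qr - 6/5q + ⅕}.
Label its elements g_1 = r³ - 57/10r² - ⅖p + 49/10r + ⅗, g_2 = pq + ½r² - 9/4r - ¼, g_3 = qr - 6/5q + ⅕.

Reduce h = qr - 2p - 6/5q - r + ⅕ modulo G:
  leading term qr: subtract (1)·g_3 from qr - 2p - 6/5q - r + ⅕ → -2p - r
  leading term p: no divisor's leading term divides it; move -2p to the remainder.
  leading term r: no divisor's leading term divides it; move -r to the remainder.
  normal form = -2p - r.
The normal form is nonzero, so h ∉ I. Since h minus its normal form lies in I, I + (h) = I + (n) where n = -2p - r; decide whether this ideal is the whole ring.
Run Buchberger on G together with n (pairs among the g_i already reduce to 0 since G is a Gröbner basis):
g_1 = r³ - 57/10r² - ⅖p + 49/10r + ⅗, LT = r³.
g_2 = pq + ½r² - 9/4r - ¼, LT = pq.
g_3 = qr - 6/5q + ⅕, LT = qr.
n = -2p - r, LT = p.

S(g_2,n): lcm = pq. S = -½qr + ½r² - 9/4r - ¼.
  reduce S modulo (g_1, g_2, g_3, n):
  remainder ½r² - ⅗q - 9/4r - 3/20 ≠ 0; add m_5 = ½r² - ⅗q - 9/4r - 3/20 to the basis.

S(g_3,m_5): lcm = qr². S = 6/5q² + 33/10qr + 3/10q + ⅕r.
  reduce S modulo (g_1, g_2, g_3, n, m_5):
  remainder 6/5q² + 213/50q + ⅕r - 33/50 ≠ 0; add m_6 = 6/5q² + 213/50q + ⅕r - 33/50 to the basis.

The other S-polynomials (S(g_1,g_2), S(g_1,g_3), S(g_1,n), S(g_2,g_3), S(g_3,n), S(g_1,m_5), S(g_2,m_5), S(n,m_5), S(g_1,m_6), S(g_2,m_6), S(g_3,m_6), S(n,m_6), S(m_5,m_6)) all reduce to 0 modulo the current basis, so we have a Gröbner basis.
Inter-reduce: drop elements whose leading term is divisible by another's, tail-reduce, and make monic.
Reduced Gröbner basis: {q² + 71/20q + ⅙r - 11/20, qr - 6/5q + ⅕, r² - 6/5q - 9/2r - 3/10, p + ½r}.
The reduced Gröbner basis of I + (h) is {q² + 71/20q + ⅙r - 11/20, qr - 6/5q + ⅕, r² - 6/5q - 9/2r - 3/10, p + ½r} ≠ {1}, a proper ideal, so the enlarged system stays consistent: h is independent of I, with normal form -2p - r.

Ideal membership is decidable via reduction modulo a Gröbner basis.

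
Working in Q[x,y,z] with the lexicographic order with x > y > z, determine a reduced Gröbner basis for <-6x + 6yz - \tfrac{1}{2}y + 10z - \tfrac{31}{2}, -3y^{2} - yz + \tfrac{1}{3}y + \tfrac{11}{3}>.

f_1 = -6x + 6yz - \tfrac{1}{2}y + 10z - \tfrac{31}{2}, LT = x.
f_2 = -3y^{2} - yz + \tfrac{1}{3}y + \tfrac{11}{3}, LT = y^{2}.

S(f_1,f_2): leading monomials are coprime, so the S-polynomial reduces to 0 (Buchberger's first criterion).
Every S-polynomial of the final basis reduces to 0, so we have a Gröbner basis.

G = {x - yz + \tfrac{1}{12}y - \tfrac{5}{3}z + \tfrac{31}{12}, y^{2} + \tfrac{1}{3}yz - \tfrac{1}{9}y - \tfrac{11}{9}}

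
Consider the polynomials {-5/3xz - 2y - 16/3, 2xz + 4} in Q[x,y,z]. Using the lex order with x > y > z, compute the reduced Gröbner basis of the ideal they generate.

G = {xz + 2, y + 1}

The reduced Gröbner basis is the canonical form of the ideal for this ordering.

f_1 = -5/3xz - 2y - 16/3, LT = xz.
f_2 = 2xz + 4, LT = xz.

S(f_1,f_2): lcm = xz. S = 6/5y + 6/5.
  leading term y: no divisor's leading term divides it; move 6/5y to the remainder.
  leading term 1: no divisor's leading term divides it; move 6/5 to the remainder.
  remainder 6/5y + 6/5 ≠ 0; add g_3 = 6/5y + 6/5 to the basis.

S(f_1,g_3): leading monomials are coprime, so the S-polynomial reduces to 0 (Buchberger's first criterion).
S(f_2,g_3): leading monomials are coprime, so the S-polynomial reduces to 0 (Buchberger's first criterion).
Every S-polynomial of the final basis reduces to 0, so we have a Gröbner basis.
Inter-reduce: drop elements whose leading term is divisible by another's, tail-reduce, and make monic.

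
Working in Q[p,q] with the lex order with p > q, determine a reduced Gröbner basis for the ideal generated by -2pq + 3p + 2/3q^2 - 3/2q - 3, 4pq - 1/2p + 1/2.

G = {p + 8/33q^2 - 6/11q - 1, q^3 - 19/8q^2 - 123/32q}

f_1 = -2pq + 3p + 2/3q^2 - 3/2q - 3, LT = pq.
f_2 = 4pq - 1/2p + 1/2, LT = pq.

S(f_1,f_2): lcm = pq. S = -11/8p - 1/3q^2 + 3/4q + 11/8.
  leading term p: no divisor's leading term divides it; move -11/8p to the remainder.
  leading term q^2: no divisor's leading term divides it; move -1/3q^2 to the remainder.
  leading term q: no divisor's leading term divides it; move 3/4q to the remainder.
  leading term 1: no divisor's leading term divides it; move 11/8 to the remainder.
  remainder -11/8p - 1/3q^2 + 3/4q + 11/8 ≠ 0; add g_3 = -11/8p - 1/3q^2 + 3/4q + 11/8 to the basis.

S(f_1,g_3): lcm = pq. S = -3/2p - 8/33q^3 + 7/33q^2 + 7/4q + 3/2.
  leading term p: subtract (12/11)·g_3 from -3/2p - 8/33q^3 + 7/33q^2 + 7/4q + 3/2 → -8/33q^3 + 19/33q^2 + 41/44q
  leading term q^3: no divisor's leading term divides it; move -8/33q^3 to the remainder.
  leading term q^2: no divisor's leading term divides it; move 19/33q^2 to the remainder.
  leading term q: no divisor's leading term divides it; move 41/44q to the remainder.
  remainder -8/33q^3 + 19/33q^2 + 41/44q ≠ 0; add g_4 = -8/33q^3 + 19/33q^2 + 41/44q to the basis.

The other S-polynomials (S(f_2,g_3), S(f_1,g_4), S(f_2,g_4), S(g_3,g_4)) all reduce to 0 modulo the current basis, so we have a Gröbner basis.
Inter-reduce: drop elements whose leading term is divisible by another's, tail-reduce, and make monic.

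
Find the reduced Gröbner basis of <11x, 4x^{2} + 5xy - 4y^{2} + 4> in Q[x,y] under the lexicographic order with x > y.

f_1 = 11x, LT = x.
f_2 = 4x^{2} + 5xy - 4y^{2} + 4, LT = x^{2}.

S(f_1,f_2): lcm = x^{2}. S = -\tfrac{5}{4}xy + y^{2} - 1.
  reduce S modulo (f_1, f_2):
  remainder y^{2} - 1 ≠ 0; add g_3 = y^{2} - 1 to the basis.

The other S-polynomials (S(f_1,g_3), S(f_2,g_3)) all reduce to 0 modulo the current basis, so we have a Gröbner basis.
Inter-reduce: drop elements whose leading term is divisible by another's, tail-reduce, and make monic.

G = {x, y^{2} - 1}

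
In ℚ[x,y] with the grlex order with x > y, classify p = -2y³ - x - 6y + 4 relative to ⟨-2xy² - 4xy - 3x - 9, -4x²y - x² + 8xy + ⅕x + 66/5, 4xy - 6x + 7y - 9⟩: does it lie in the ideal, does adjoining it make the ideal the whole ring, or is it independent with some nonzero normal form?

First compute the reduced Gröbner basis of I by Buchberger's algorithm.
f_1 = -2xy² - 4xy - 3x - 9, LT = xy².
f_2 = -4x²y - x² + 8xy + ⅕x + 66/5, LT = x²y.
f_3 = 4xy - 6x + 7y - 9, LT = xy.

S(f_1,f_2): lcm = x²y². S = 7/4x²y + 2xy² + 3/2x² + 1/20xy + 9/2x + 33/10y.
  reduce S modulo (f_1, f_2, f_3):
  remainder 17/16x² + 73/80x + 327/80y - 339/80 ≠ 0; add h_4 = 17/16x² + 73/80x + 327/80y - 339/80 to the basis.

S(f_1,f_3): lcm = xy². S = 7/2xy - 7/4y² + 3/2x + 9/4y + 9/2.
  reduce S modulo (f_1, f_2, f_3, h_4):
  remainder -7/4y² + 27/4x - 31/8y + 99/8 ≠ 0; add h_5 = -7/4y² + 27/4x - 31/8y + 99/8 to the basis.

S(f_2,f_3): lcm = x²y. S = 7/4x² - 15/4xy + 11/5x - 33/10.
  reduce S modulo (f_1, f_2, f_3, h_4, h_5):
  remainder -3351/680x - 231/1360y - 6471/1360 ≠ 0; add h_6 = -3351/680x - 231/1360y - 6471/1360 to the basis.

S(f_1,h_4): lcm = x²y². S = 2x²y - 73/85xy² - 327/85y³ + 3/2x² + 339/85y² + 9/2x.
  reduce S modulo (f_1, f_2, f_3, h_4, h_5, h_6):
  remainder -821549601/18609220y + 821549601/18609220 ≠ 0; add h_7 = -821549601/18609220y + 821549601/18609220 to the basis.

The other S-polynomials (S(f_2,h_4), S(f_3,h_4), S(f_1,h_5), S(f_2,h_5), S(f_3,h_5), S(h_4,h_5), S(f_1,h_6), S(f_2,h_6), S(f_3,h_6), S(h_4,h_6), S(h_5,h_6), S(f_1,h_7), S(f_2,h_7), S(f_3,h_7), S(h_4,h_7), S(h_5,h_7), S(h_6,h_7)) all reduce to 0 modulo the current basis, so we have a Gröbner basis.
Inter-reduce: drop elements whose leading term is divisible by another's, tail-reduce, and make monic.
Reduced Gröbner basis: {x + 1, y - 1}.
Label its elements g_1 = x + 1, g_2 = y - 1.

Reduce p = -2y³ - x - 6y + 4 modulo G:
  leading term y³: subtract (-2y²)·g_2 from -2y³ - x - 6y + 4 → -2y² - x - 6y + 4
  leading term y²: subtract (-2y)·g_2 from -2y² - x - 6y + 4 → -x - 8y + 4
  leading term x: subtract (-1)·g_1 from -x - 8y + 4 → -8y + 5
  leading term y: subtract (-8)·g_2 from -8y + 5 → -3
  leading term 1: no divisor's leading term divides it; move -3 to the remainder.
  normal form = -3.
The normal form is nonzero, so p ∉ I. Since p minus its normal form lies in I, I + (p) = I + (r) where r = -3; decide whether this ideal is the whole ring.
Here r = -3 is a nonzero constant, hence a unit: 1 ∈ I + (p), the Gröbner basis of I + (p) is {1}, and the enlarged system has no common solution — adjoining p is inconsistent.

Adjoining -2y³ - x - 6y + 4 makes the ideal the whole ring: the system is inconsistent.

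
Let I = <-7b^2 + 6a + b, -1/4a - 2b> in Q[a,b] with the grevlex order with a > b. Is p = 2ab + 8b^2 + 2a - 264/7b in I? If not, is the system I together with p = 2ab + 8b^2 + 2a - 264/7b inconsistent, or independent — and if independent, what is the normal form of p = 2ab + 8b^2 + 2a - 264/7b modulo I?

2ab + 8b^2 + 2a - 264/7b lies in I (it reduces to 0).

First compute the reduced Gröbner basis of I by Buchberger's algorithm.
f_1 = -7b^2 + 6a + b, LT = b^2.
f_2 = -1/4a - 2b, LT = a.

The S-polynomials (S(f_1,f_2)) all reduce to 0 modulo the current basis, so we have a Gröbner basis.
Inter-reduce: drop elements whose leading term is divisible by another's, tail-reduce, and make monic.
Reduced Gröbner basis: {b^2 + 47/7b, a + 8b}.
Label its elements g_1 = b^2 + 47/7b, g_2 = a + 8b.

Reduce p = 2ab + 8b^2 + 2a - 264/7b modulo G:
  leading term ab: subtract (2b)·g_2 from 2ab + 8b^2 + 2a - 264/7b → -8b^2 + 2a - 264/7b
  leading term b^2: subtract (-8)·g_1 from -8b^2 + 2a - 264/7b → 2a + 16b
  leading term a: subtract (2)·g_2 from 2a + 16b → 0
  normal form = 0.
Since the normal form is 0, p ∈ I.

Ideal membership is decidable via reduction modulo a Gröbner basis.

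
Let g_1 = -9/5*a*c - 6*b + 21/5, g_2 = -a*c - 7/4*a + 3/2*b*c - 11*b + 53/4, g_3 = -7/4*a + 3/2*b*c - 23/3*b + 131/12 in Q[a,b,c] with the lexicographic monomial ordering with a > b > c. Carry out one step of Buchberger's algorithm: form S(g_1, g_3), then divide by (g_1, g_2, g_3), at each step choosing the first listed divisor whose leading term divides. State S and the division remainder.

lcm(LM(g_1), LM(g_3)) = a*c.
S = (lcm/LT(g_1))·g_1 − (lcm/LT(g_3))·g_3 = 6/7*b*c**2 - 92/21*b*c + 10/3*b + 131/21*c - 7/3.
Reduce S modulo (g_1, g_2, g_3) in that order:
  leading term b*c**2: no divisor's leading term divides it; move 6/7*b*c**2 to the remainder.
  leading term b*c: no divisor's leading term divides it; move -92/21*b*c to the remainder.
  leading term b: no divisor's leading term divides it; move 10/3*b to the remainder.
  leading term c: no divisor's leading term divides it; move 131/21*c to the remainder.
  leading term 1: no divisor's leading term divides it; move -7/3 to the remainder.
The remainder 6/7*b*c**2 - 92/21*b*c + 10/3*b + 131/21*c - 7/3 is nonzero, so it would be added as the next basis element.

S(g_1, g_3) = 6/7*b*c**2 - 92/21*b*c + 10/3*b + 131/21*c - 7/3; remainder on division = 6/7*b*c**2 - 92/21*b*c + 10/3*b + 131/21*c - 7/3.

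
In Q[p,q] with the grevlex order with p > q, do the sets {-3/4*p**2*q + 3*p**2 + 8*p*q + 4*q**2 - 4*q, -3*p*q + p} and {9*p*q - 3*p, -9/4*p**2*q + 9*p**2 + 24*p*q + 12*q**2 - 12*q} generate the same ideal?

Two ideals are equal iff their reduced Gröbner bases coincide (the reduced basis is unique for a fixed ordering).
Buchberger on the first generating set:
f_1 = -3/4*p**2*q + 3*p**2 + 8*p*q + 4*q**2 - 4*q, LT = p**2*q.
f_2 = -3*p*q + p, LT = p*q.

S(f_1,f_2): lcm = p**2*q. S = -11/3*p**2 - 32/3*p*q - 16/3*q**2 + 16/3*q.
  leading term p**2: no divisor's leading term divides it; move -11/3*p**2 to the remainder.
  leading term p*q: subtract (32/9)·f_2 from -32/3*p*q - 16/3*q**2 + 16/3*q → -16/3*q**2 - 32/9*p + 16/3*q
  leading term q**2: no divisor's leading term divides it; move -16/3*q**2 to the remainder.
  leading term p: no divisor's leading term divides it; move -32/9*p to the remainder.
  leading term q: no divisor's leading term divides it; move 16/3*q to the remainder.
  remainder -11/3*p**2 - 16/3*q**2 - 32/9*p + 16/3*q ≠ 0; add g_3 = -11/3*p**2 - 16/3*q**2 - 32/9*p + 16/3*q to the basis.

S(f_1,g_3): lcm = p**2*q. S = -16/11*q**3 - 4*p**2 - 128/11*p*q - 128/33*q**2 + 16/3*q.
  leading term q**3: no divisor's leading term divides it; move -16/11*q**3 to the remainder.
  leading term p**2: subtract (12/11)·g_3 from -4*p**2 - 128/11*p*q - 128/33*q**2 + 16/3*q → -128/11*p*q + 64/33*q**2 + 128/33*p - 16/33*q
  leading term p*q: subtract (128/33)·f_2 from -128/11*p*q + 64/33*q**2 + 128/33*p - 16/33*q → 64/33*q**2 - 16/33*q
  leading term q**2: no divisor's leading term divides it; move 64/33*q**2 to the remainder.
  leading term q: no divisor's leading term divides it; move -16/33*q to the remainder.
  remainder -16/11*q**3 + 64/33*q**2 - 16/33*q ≠ 0; add g_4 = -16/11*q**3 + 64/33*q**2 - 16/33*q to the basis.

S(f_2,g_3): lcm = p**2*q. S = -16/11*q**3 - 1/3*p**2 - 32/33*p*q + 16/11*q**2.
  leading term q**3: subtract (1)·g_4 from -16/11*q**3 - 1/3*p**2 - 32/33*p*q + 16/11*q**2 → -1/3*p**2 - 32/33*p*q - 16/33*q**2 + 16/33*q
  leading term p**2: subtract (1/11)·g_3 from -1/3*p**2 - 32/33*p*q - 16/33*q**2 + 16/33*q → -32/33*p*q + 32/99*p
  leading term p*q: subtract (32/99)·f_2 from -32/33*p*q + 32/99*p → 0
  remainder 0.

S(f_1,g_4): lcm = p**2*q**3. S = -8/3*p**2*q**2 - 32/3*p*q**3 - 16/3*q**4 - 1/3*p**2*q + 16/3*q**3.
  leading term p**2*q**2: subtract (32/9*q)·f_1 from -8/3*p**2*q**2 - 32/3*p*q**3 - 16/3*q**4 - 1/3*p**2*q + 16/3*q**3 → -32/3*p*q**3 - 16/3*q**4 - 11*p**2*q - 256/9*p*q**2 - 80/9*q**3 + 128/9*q**2
  leading term p*q**3: subtract (32/9*q**2)·f_2 from -32/3*p*q**3 - 16/3*q**4 - 11*p**2*q - 256/9*p*q**2 - 80/9*q**3 + 128/9*q**2 → -16/3*q**4 - 11*p**2*q - 32*p*q**2 - 80/9*q**3 + 128/9*q**2
  leading term q**4: subtract (11/3*q)·g_4 from -16/3*q**4 - 11*p**2*q - 32*p*q**2 - 80/9*q**3 + 128/9*q**2 → -11*p**2*q - 32*p*q**2 - 16*q**3 + 16*q**2
  leading term p**2*q: subtract (44/3)·f_1 from -11*p**2*q - 32*p*q**2 - 16*q**3 + 16*q**2 → -32*p*q**2 - 16*q**3 - 44*p**2 - 352/3*p*q - 128/3*q**2 + 176/3*q
  leading term p*q**2: subtract (32/3*q)·f_2 from -32*p*q**2 - 16*q**3 - 44*p**2 - 352/3*p*q - 128/3*q**2 + 176/3*q → -16*q**3 - 44*p**2 - 128*p*q - 128/3*q**2 + 176/3*q
  leading term q**3: subtract (11)·g_4 from -16*q**3 - 44*p**2 - 128*p*q - 128/3*q**2 + 176/3*q → -44*p**2 - 128*p*q - 64*q**2 + 64*q
  leading term p**2: subtract (12)·g_3 from -44*p**2 - 128*p*q - 64*q**2 + 64*q → -128*p*q + 128/3*p
  leading term p*q: subtract (128/3)·f_2 from -128*p*q + 128/3*p → 0
  remainder 0.

S(f_2,g_4): lcm = p*q**3. S = p*q**2 - 1/3*p*q.
  leading term p*q**2: subtract (-1/3*q)·f_2 from p*q**2 - 1/3*p*q → 0
  remainder 0.

S(g_3,g_4): leading monomials are coprime, so the S-polynomial reduces to 0 (Buchberger's first criterion).
Every S-polynomial of the final basis reduces to 0, so we have a Gröbner basis.
Inter-reduce: drop elements whose leading term is divisible by another's, tail-reduce, and make monic.
Reduced Gröbner basis: {q**3 - 4/3*q**2 + 1/3*q, p**2 + 16/11*q**2 + 32/33*p - 16/11*q, p*q - 1/3*p}.

Buchberger on the second generating set:
h_1 = 9*p*q - 3*p, LT = p*q.
h_2 = -9/4*p**2*q + 9*p**2 + 24*p*q + 12*q**2 - 12*q, LT = p**2*q.

S(h_1,h_2): lcm = p**2*q. S = 11/3*p**2 + 32/3*p*q + 16/3*q**2 - 16/3*q.
  leading term p**2: no divisor's leading term divides it; move 11/3*p**2 to the remainder.
  leading term p*q: subtract (32/27)·h_1 from 32/3*p*q + 16/3*q**2 - 16/3*q → 16/3*q**2 + 32/9*p - 16/3*q
  leading term q**2: no divisor's leading term divides it; move 16/3*q**2 to the remainder.
  leading term p: no divisor's leading term divides it; move 32/9*p to the remainder.
  leading term q: no divisor's leading term divides it; move -16/3*q to the remainder.
  remainder 11/3*p**2 + 16/3*q**2 + 32/9*p - 16/3*q ≠ 0; add k_3 = 11/3*p**2 + 16/3*q**2 + 32/9*p - 16/3*q to the basis.

S(h_1,k_3): lcm = p**2*q. S = -16/11*q**3 - 1/3*p**2 - 32/33*p*q + 16/11*q**2.
  leading term q**3: no divisor's leading term divides it; move -16/11*q**3 to the remainder.
  leading term p**2: subtract (-1/11)·k_3 from -1/3*p**2 - 32/33*p*q + 16/11*q**2 → -32/33*p*q + 64/33*q**2 + 32/99*p - 16/33*q
  leading term p*q: subtract (-32/297)·h_1 from -32/33*p*q + 64/33*q**2 + 32/99*p - 16/33*q → 64/33*q**2 - 16/33*q
  leading term q**2: no divisor's leading term divides it; move 64/33*q**2 to the remainder.
  leading term q: no divisor's leading term divides it; move -16/33*q to the remainder.
  remainder -16/11*q**3 + 64/33*q**2 - 16/33*q ≠ 0; add k_4 = -16/11*q**3 + 64/33*q**2 - 16/33*q to the basis.

S(h_2,k_3): lcm = p**2*q. S = -16/11*q**3 - 4*p**2 - 128/11*p*q - 128/33*q**2 + 16/3*q.
  leading term q**3: subtract (1)·k_4 from -16/11*q**3 - 4*p**2 - 128/11*p*q - 128/33*q**2 + 16/3*q → -4*p**2 - 128/11*p*q - 64/11*q**2 + 64/11*q
  leading term p**2: subtract (-12/11)·k_3 from -4*p**2 - 128/11*p*q - 64/11*q**2 + 64/11*q → -128/11*p*q + 128/33*p
  leading term p*q: subtract (-128/99)·h_1 from -128/11*p*q + 128/33*p → 0
  remainder 0.

S(h_1,k_4): lcm = p*q**3. S = p*q**2 - 1/3*p*q.
  leading term p*q**2: subtract (1/9*q)·h_1 from p*q**2 - 1/3*p*q → 0
  remainder 0.

S(h_2,k_4): lcm = p**2*q**3. S = -8/3*p**2*q**2 - 32/3*p*q**3 - 16/3*q**4 - 1/3*p**2*q + 16/3*q**3.
  leading term p**2*q**2: subtract (-8/27*p*q)·h_1 from -8/3*p**2*q**2 - 32/3*p*q**3 - 16/3*q**4 - 1/3*p**2*q + 16/3*q**3 → -32/3*p*q**3 - 16/3*q**4 - 11/9*p**2*q + 16/3*q**3
  leading term p*q**3: subtract (-32/27*q**2)·h_1 from -32/3*p*q**3 - 16/3*q**4 - 11/9*p**2*q + 16/3*q**3 → -16/3*q**4 - 11/9*p**2*q - 32/9*p*q**2 + 16/3*q**3
  leading term q**4: subtract (11/3*q)·k_4 from -16/3*q**4 - 11/9*p**2*q - 32/9*p*q**2 + 16/3*q**3 → -11/9*p**2*q - 32/9*p*q**2 - 16/9*q**3 + 16/9*q**2
  leading term p**2*q: subtract (-11/81*p)·h_1 from -11/9*p**2*q - 32/9*p*q**2 - 16/9*q**3 + 16/9*q**2 → -32/9*p*q**2 - 16/9*q**3 - 11/27*p**2 + 16/9*q**2
  leading term p*q**2: subtract (-32/81*q)·h_1 from -32/9*p*q**2 - 16/9*q**3 - 11/27*p**2 + 16/9*q**2 → -16/9*q**3 - 11/27*p**2 - 32/27*p*q + 16/9*q**2
  leading term q**3: subtract (11/9)·k_4 from -16/9*q**3 - 11/27*p**2 - 32/27*p*q + 16/9*q**2 → -11/27*p**2 - 32/27*p*q - 16/27*q**2 + 16/27*q
  leading term p**2: subtract (-1/9)·k_3 from -11/27*p**2 - 32/27*p*q - 16/27*q**2 + 16/27*q → -32/27*p*q + 32/81*p
  leading term p*q: subtract (-32/243)·h_1 from -32/27*p*q + 32/81*p → 0
  remainder 0.

S(k_3,k_4): leading monomials are coprime, so the S-polynomial reduces to 0 (Buchberger's first criterion).
Every S-polynomial of the final basis reduces to 0, so we have a Gröbner basis.
Inter-reduce: drop elements whose leading term is divisible by another's, tail-reduce, and make monic.
Reduced Gröbner basis: {q**3 - 4/3*q**2 + 1/3*q, p**2 + 16/11*q**2 + 32/33*p - 16/11*q, p*q - 1/3*p}.

These coincide, so the ideals are equal.

Yes, the ideals are equal.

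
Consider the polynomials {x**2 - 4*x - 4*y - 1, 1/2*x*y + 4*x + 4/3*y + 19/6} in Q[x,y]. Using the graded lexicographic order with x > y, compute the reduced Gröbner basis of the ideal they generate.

f_1 = x**2 - 4*x - 4*y - 1, LT = x**2.
f_2 = 1/2*x*y + 4*x + 4/3*y + 19/6, LT = x*y.

S(f_1,f_2): lcm = x**2*y. S = -8*x**2 - 20/3*x*y - 4*y**2 - 19/3*x - y.
  reduce S modulo (f_1, f_2):
  remainder -4*y**2 + 15*x - 137/9*y + 308/9 ≠ 0; add g_3 = -4*y**2 + 15*x - 137/9*y + 308/9 to the basis.

The other S-polynomials (S(f_1,g_3), S(f_2,g_3)) all reduce to 0 modulo the current basis, so we have a Gröbner basis.

G = {x**2 - 4*x - 4*y - 1, x*y + 8*x + 8/3*y + 19/3, y**2 - 15/4*x + 137/36*y - 77/9}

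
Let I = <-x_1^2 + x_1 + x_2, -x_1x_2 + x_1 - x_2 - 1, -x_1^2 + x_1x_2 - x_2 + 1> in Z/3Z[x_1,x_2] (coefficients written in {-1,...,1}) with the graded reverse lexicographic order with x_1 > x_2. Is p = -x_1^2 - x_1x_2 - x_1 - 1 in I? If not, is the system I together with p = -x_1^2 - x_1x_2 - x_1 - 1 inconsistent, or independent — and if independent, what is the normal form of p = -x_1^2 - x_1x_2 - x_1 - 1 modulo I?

-x_1^2 - x_1x_2 - x_1 - 1 lies in I (it reduces to 0).

First compute the reduced Gröbner basis of I by Buchberger's algorithm.
f_1 = -x_1^2 + x_1 + x_2, LT = x_1^2.
f_2 = -x_1x_2 + x_1 - x_2 - 1, LT = x_1x_2.
f_3 = -x_1^2 + x_1x_2 - x_2 + 1, LT = x_1^2.

S(f_1,f_2): lcm = x_1^2x_2. S = x_1^2 + x_1x_2 - x_2^2 - x_1.
  leading term x_1^2: subtract (-1)·f_1 from x_1^2 + x_1x_2 - x_2^2 - x_1 → x_1x_2 - x_2^2 + x_2
  leading term x_1x_2: subtract (-1)·f_2 from x_1x_2 - x_2^2 + x_2 → -x_2^2 + x_1 - 1
  leading term x_2^2: no divisor's leading term divides it; move -x_2^2 to the remainder.
  leading term x_1: no divisor's leading term divides it; move x_1 to the remainder.
  leading term 1: no divisor's leading term divides it; move -1 to the remainder.
  remainder -x_2^2 + x_1 - 1 ≠ 0; add h_4 = -x_2^2 + x_1 - 1 to the basis.

The other S-polynomials (S(f_1,f_3), S(f_2,f_3), S(f_1,h_4), S(f_2,h_4), S(f_3,h_4)) all reduce to 0 modulo the current basis, so we have a Gröbner basis.
Inter-reduce: drop elements whose leading term is divisible by another's, tail-reduce, and make monic.
Reduced Gröbner basis: {x_1^2 - x_1 - x_2, x_1x_2 - x_1 + x_2 + 1, x_2^2 - x_1 + 1}.
Label its elements g_1 = x_1^2 - x_1 - x_2, g_2 = x_1x_2 - x_1 + x_2 + 1, g_3 = x_2^2 - x_1 + 1.

Reduce p = -x_1^2 - x_1x_2 - x_1 - 1 modulo G:
  leading term x_1^2: subtract (-1)·g_1 from -x_1^2 - x_1x_2 - x_1 - 1 → -x_1x_2 + x_1 - x_2 - 1
  leading term x_1x_2: subtract (-1)·g_2 from -x_1x_2 + x_1 - x_2 - 1 → 0
  normal form = 0.
Since the normal form is 0, p ∈ I.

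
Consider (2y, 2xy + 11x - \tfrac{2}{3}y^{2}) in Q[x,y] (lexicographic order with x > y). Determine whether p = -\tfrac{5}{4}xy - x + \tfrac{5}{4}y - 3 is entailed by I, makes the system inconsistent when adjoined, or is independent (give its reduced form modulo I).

Adjoining -\tfrac{5}{4}xy - x + \tfrac{5}{4}y - 3 makes the ideal the whole ring: the system is inconsistent.

First compute the reduced Gröbner basis of I by Buchberger's algorithm.
f_1 = 2y, LT = y.
f_2 = 2xy + 11x - \tfrac{2}{3}y^{2}, LT = xy.

S(f_1,f_2): lcm = xy. S = -\tfrac{11}{2}x + \tfrac{1}{3}y^{2}.
  reduce S modulo (f_1, f_2):
  remainder -\tfrac{11}{2}x ≠ 0; add h_3 = -\tfrac{11}{2}x to the basis.

The other S-polynomials (S(f_1,h_3), S(f_2,h_3)) all reduce to 0 modulo the current basis, so we have a Gröbner basis.
Inter-reduce: drop elements whose leading term is divisible by another's, tail-reduce, and make monic.
Reduced Gröbner basis: {x, y}.
Label its elements g_1 = x, g_2 = y.

Reduce p = -\tfrac{5}{4}xy - x + \tfrac{5}{4}y - 3 modulo G:
  leading term xy: subtract (-\tfrac{5}{4}y)·g_1 from -\tfrac{5}{4}xy - x + \tfrac{5}{4}y - 3 → -x + \tfrac{5}{4}y - 3
  leading term x: subtract (-1)·g_1 from -x + \tfrac{5}{4}y - 3 → \tfrac{5}{4}y - 3
  leading term y: subtract (\tfrac{5}{4})·g_2 from \tfrac{5}{4}y - 3 → -3
  leading term 1: no divisor's leading term divides it; move -3 to the remainder.
  normal form = -3.
The normal form is nonzero, so p ∉ I. Since p minus its normal form lies in I, I + (p) = I + (r) where r = -3; decide whether this ideal is the whole ring.
Here r = -3 is a nonzero constant, hence a unit: 1 ∈ I + (p), the Gröbner basis of I + (p) is {1}, and the enlarged system has no common solution — adjoining p is inconsistent.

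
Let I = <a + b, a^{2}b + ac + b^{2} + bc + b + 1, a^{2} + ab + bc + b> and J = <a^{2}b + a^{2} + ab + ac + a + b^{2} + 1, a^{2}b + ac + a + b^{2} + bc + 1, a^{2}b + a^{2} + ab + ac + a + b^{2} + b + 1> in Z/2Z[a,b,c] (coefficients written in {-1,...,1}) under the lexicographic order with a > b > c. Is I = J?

For a fixed monomial order, each ideal has a unique reduced Gröbner basis; comparing bases decides equality.
Buchberger on the first generating set:
f_1 = a + b, LT = a.
f_2 = a^{2}b + ac + b^{2} + bc + b + 1, LT = a^{2}b.
f_3 = a^{2} + ab + bc + b, LT = a^{2}.

S(f_1,f_2): lcm = a^{2}b. S = ab^{2} + ac + b^{2} + bc + b + 1.
  reduce S modulo (f_1, f_2, f_3):
  remainder b^{3} + b^{2} + b + 1 ≠ 0; add g_4 = b^{3} + b^{2} + b + 1 to the basis.

S(f_1,f_3): lcm = a^{2}. S = bc + b.
  reduce S modulo (f_1, f_2, f_3, g_4):
  remainder bc + b ≠ 0; add g_5 = bc + b to the basis.

S(f_2,g_5): lcm = a^{2}bc. S = a^{2}b + ac^{2} + b^{2}c + bc^{2} + bc + c.
  reduce S modulo (f_1, f_2, f_3, g_4, g_5):
  remainder c + 1 ≠ 0; add g_6 = c + 1 to the basis.

The other S-polynomials (S(f_2,f_3), S(f_1,g_4), S(f_2,g_4), S(f_3,g_4), S(f_1,g_5), S(f_3,g_5), S(g_4,g_5), S(f_1,g_6), S(f_2,g_6), S(f_3,g_6), S(g_4,g_6), S(g_5,g_6)) all reduce to 0 modulo the current basis, so we have a Gröbner basis.
Inter-reduce: drop elements whose leading term is divisible by another's, tail-reduce, and make monic.
Reduced Gröbner basis: {a + b, b^{3} + b^{2} + b + 1, c + 1}.

Buchberger on the second generating set:
h_1 = a^{2}b + a^{2} + ab + ac + a + b^{2} + 1, LT = a^{2}b.
h_2 = a^{2}b + ac + a + b^{2} + bc + 1, LT = a^{2}b.
h_3 = a^{2}b + a^{2} + ab + ac + a + b^{2} + b + 1, LT = a^{2}b.

S(h_1,h_2): lcm = a^{2}b. S = a^{2} + ab + bc.
  reduce S modulo (h_1, h_2, h_3):
  remainder a^{2} + ab + bc ≠ 0; add k_4 = a^{2} + ab + bc to the basis.

S(h_1,h_3): lcm = a^{2}b. S = b.
  reduce S modulo (h_1, h_2, h_3, k_4):
  remainder b ≠ 0; add k_5 = b to the basis.

S(h_1,k_4): lcm = a^{2}b. S = a^{2} + ab^{2} + ab + ac + a + b^{2}c + b^{2} + 1.
  reduce S modulo (h_1, h_2, h_3, k_4, k_5):
  remainder ac + a + 1 ≠ 0; add k_6 = ac + a + 1 to the basis.

S(k_4,k_6): lcm = a^{2}c. S = a^{2} + abc + a + bc^{2}.
  reduce S modulo (h_1, h_2, h_3, k_4, k_5, k_6):
  remainder a ≠ 0; add k_7 = a to the basis.

S(k_6,k_7): lcm = ac. S = a + 1.
  reduce S modulo (h_1, h_2, h_3, k_4, k_5, k_6, k_7):
  remainder 1 ≠ 0; add k_8 = 1 to the basis.

The other S-polynomials (S(h_2,h_3), S(h_2,k_4), S(h_3,k_4), S(h_1,k_5), S(h_2,k_5), S(h_3,k_5), S(k_4,k_5), S(h_1,k_6), S(h_2,k_6), S(h_3,k_6), S(k_5,k_6), S(h_1,k_7), S(h_2,k_7), S(h_3,k_7), S(k_4,k_7), S(k_5,k_7), S(h_1,k_8), S(h_2,k_8), S(h_3,k_8), S(k_4,k_8), S(k_5,k_8), S(k_6,k_8), S(k_7,k_8)) all reduce to 0 modulo the current basis, so we have a Gröbner basis.
Inter-reduce: drop elements whose leading term is divisible by another's, tail-reduce, and make monic.
Reduced Gröbner basis: {1}.

Since the reduced bases disagree, the two ideals are not the same.

No, the ideals differ.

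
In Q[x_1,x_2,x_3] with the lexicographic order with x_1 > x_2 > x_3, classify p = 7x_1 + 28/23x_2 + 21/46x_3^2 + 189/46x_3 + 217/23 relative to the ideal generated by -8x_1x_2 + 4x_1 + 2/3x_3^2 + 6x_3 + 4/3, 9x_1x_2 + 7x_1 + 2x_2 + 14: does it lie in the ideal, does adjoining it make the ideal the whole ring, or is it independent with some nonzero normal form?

7x_1 + 28/23x_2 + 21/46x_3^2 + 189/46x_3 + 217/23 lies in I (it reduces to 0).

First compute the reduced Gröbner basis of I by Buchberger's algorithm.
f_1 = -8x_1x_2 + 4x_1 + 2/3x_3^2 + 6x_3 + 4/3, LT = x_1x_2.
f_2 = 9x_1x_2 + 7x_1 + 2x_2 + 14, LT = x_1x_2.

S(f_1,f_2): lcm = x_1x_2. S = -23/18x_1 - 2/9x_2 - 1/12x_3^2 - 3/4x_3 - 31/18.
  leading term x_1: no divisor's leading term divides it; move -23/18x_1 to the remainder.
  leading term x_2: no divisor's leading term divides it; move -2/9x_2 to the remainder.
  leading term x_3^2: no divisor's leading term divides it; move -1/12x_3^2 to the remainder.
  leading term x_3: no divisor's leading term divides it; move -3/4x_3 to the remainder.
  leading term 1: no divisor's leading term divides it; move -31/18 to the remainder.
  remainder -23/18x_1 - 2/9x_2 - 1/12x_3^2 - 3/4x_3 - 31/18 ≠ 0; add h_3 = -23/18x_1 - 2/9x_2 - 1/12x_3^2 - 3/4x_3 - 31/18 to the basis.

S(f_1,h_3): lcm = x_1x_2. S = -1/2x_1 - 4/23x_2^2 - 3/46x_2x_3^2 - 27/46x_2x_3 - 31/23x_2 - 1/12x_3^2 - 3/4x_3 - 1/6.
  leading term x_1: subtract (9/23)·h_3 from -1/2x_1 - 4/23x_2^2 - 3/46x_2x_3^2 - 27/46x_2x_3 - 31/23x_2 - 1/12x_3^2 - 3/4x_3 - 1/6 → -4/23x_2^2 - 3/46x_2x_3^2 - 27/46x_2x_3 - 29/23x_2 - 7/138x_3^2 - 21/46x_3 + 35/69
  leading term x_2^2: no divisor's leading term divides it; move -4/23x_2^2 to the remainder.
  leading term x_2x_3^2: no divisor's leading term divides it; move -3/46x_2x_3^2 to the remainder.
  leading term x_2x_3: no divisor's leading term divides it; move -27/46x_2x_3 to the remainder.
  leading term x_2: no divisor's leading term divides it; move -29/23x_2 to the remainder.
  leading term x_3^2: no divisor's leading term divides it; move -7/138x_3^2 to the remainder.
  leading term x_3: no divisor's leading term divides it; move -21/46x_3 to the remainder.
  leading term 1: no divisor's leading term divides it; move 35/69 to the remainder.
  remainder -4/23x_2^2 - 3/46x_2x_3^2 - 27/46x_2x_3 - 29/23x_2 - 7/138x_3^2 - 21/46x_3 + 35/69 ≠ 0; add h_4 = -4/23x_2^2 - 3/46x_2x_3^2 - 27/46x_2x_3 - 29/23x_2 - 7/138x_3^2 - 21/46x_3 + 35/69 to the basis.

The other S-polynomials (S(f_2,h_3), S(f_1,h_4), S(f_2,h_4), S(h_3,h_4)) all reduce to 0 modulo the current basis, so we have a Gröbner basis.
Inter-reduce: drop elements whose leading term is divisible by another's, tail-reduce, and make monic.
Reduced Gröbner basis: {x_1 + 4/23x_2 + 3/46x_3^2 + 27/46x_3 + 31/23, x_2^2 + 3/8x_2x_3^2 + 27/8x_2x_3 + 29/4x_2 + 7/24x_3^2 + 21/8x_3 - 35/12}.
Label its elements g_1 = x_1 + 4/23x_2 + 3/46x_3^2 + 27/46x_3 + 31/23, g_2 = x_2^2 + 3/8x_2x_3^2 + 27/8x_2x_3 + 29/4x_2 + 7/24x_3^2 + 21/8x_3 - 35/12.

Reduce p = 7x_1 + 28/23x_2 + 21/46x_3^2 + 189/46x_3 + 217/23 modulo G:
  leading term x_1: subtract (7)·g_1 from 7x_1 + 28/23x_2 + 21/46x_3^2 + 189/46x_3 + 217/23 → 0
  normal form = 0.
Since the normal form is 0, p ∈ I.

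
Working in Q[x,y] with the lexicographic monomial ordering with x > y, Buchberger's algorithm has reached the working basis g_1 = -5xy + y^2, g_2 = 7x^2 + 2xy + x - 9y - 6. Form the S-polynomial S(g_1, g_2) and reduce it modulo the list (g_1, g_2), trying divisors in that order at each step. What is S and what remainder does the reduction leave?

S(g_1, g_2) = -17/35xy^2 - 1/7xy + 9/7y^2 + 6/7y; remainder on division = -17/175y^3 + 44/35y^2 + 6/7y.

lcm(LM(g_1), LM(g_2)) = x^2y.
S = (lcm/LT(g_1))·g_1 − (lcm/LT(g_2))·g_2 = -17/35xy^2 - 1/7xy + 9/7y^2 + 6/7y.
Reduce S modulo (g_1, g_2) in that order:
  leading term xy^2: subtract (17/175y)·g_1 from -17/35xy^2 - 1/7xy + 9/7y^2 + 6/7y → -1/7xy - 17/175y^3 + 9/7y^2 + 6/7y
  leading term xy: subtract (1/35)·g_1 from -1/7xy - 17/175y^3 + 9/7y^2 + 6/7y → -17/175y^3 + 44/35y^2 + 6/7y
  leading term y^3: no divisor's leading term divides it; move -17/175y^3 to the remainder.
  leading term y^2: no divisor's leading term divides it; move 44/35y^2 to the remainder.
  leading term y: no divisor's leading term divides it; move 6/7y to the remainder.
The remainder -17/175y^3 + 44/35y^2 + 6/7y is nonzero, so it would be added as the next basis element.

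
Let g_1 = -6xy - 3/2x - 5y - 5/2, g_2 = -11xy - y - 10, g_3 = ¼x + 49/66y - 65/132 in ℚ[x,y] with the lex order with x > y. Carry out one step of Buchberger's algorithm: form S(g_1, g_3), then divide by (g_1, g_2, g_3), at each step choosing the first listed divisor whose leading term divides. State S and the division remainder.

lcm(LM(g_1), LM(g_3)) = xy.
S = (lcm/LT(g_1))·g_1 − (lcm/LT(g_3))·g_3 = ¼x - 98/33y² + 185/66y + 5/12.
Reduce S modulo (g_1, g_2, g_3) in that order:
  leading term x: subtract (1)·g_3 from ¼x - 98/33y² + 185/66y + 5/12 → -98/33y² + 68/33y + 10/11
  leading term y²: no divisor's leading term divides it; move -98/33y² to the remainder.
  leading term y: no divisor's leading term divides it; move 68/33y to the remainder.
  leading term 1: no divisor's leading term divides it; move 10/11 to the remainder.
The remainder -98/33y² + 68/33y + 10/11 is nonzero, so it would be added as the next basis element.

S(g_1, g_3) = ¼x - 98/33y² + 185/66y + 5/12; remainder on division = -98/33y² + 68/33y + 10/11.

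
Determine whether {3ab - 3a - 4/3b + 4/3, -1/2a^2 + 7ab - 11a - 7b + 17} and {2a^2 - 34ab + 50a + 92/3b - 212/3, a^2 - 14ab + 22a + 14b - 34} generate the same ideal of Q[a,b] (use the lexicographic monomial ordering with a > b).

Two ideals are equal iff their reduced Gröbner bases coincide (the reduced basis is unique for a fixed ordering).
Buchberger on the first generating set:
f_1 = 3ab - 3a - 4/3b + 4/3, LT = ab.
f_2 = -1/2a^2 + 7ab - 11a - 7b + 17, LT = a^2.

S(f_1,f_2): lcm = a^2b. S = -a^2 + 14ab^2 - 202/9ab + 4/9a - 14b^2 + 34b.
  reduce S modulo (f_1, f_2):
  remainder -70/9b^2 + 2576/81b - 1946/81 ≠ 0; add g_3 = -70/9b^2 + 2576/81b - 1946/81 to the basis.

The other S-polynomials (S(f_1,g_3), S(f_2,g_3)) all reduce to 0 modulo the current basis, so we have a Gröbner basis.
Inter-reduce: drop elements whose leading term is divisible by another's, tail-reduce, and make monic.
Reduced Gröbner basis: {a^2 + 8a + 70/9b - 250/9, ab - a - 4/9b + 4/9, b^2 - 184/45b + 139/45}.

Buchberger on the second generating set:
h_1 = 2a^2 - 34ab + 50a + 92/3b - 212/3, LT = a^2.
h_2 = a^2 - 14ab + 22a + 14b - 34, LT = a^2.

S(h_1,h_2): lcm = a^2. S = -3ab + 3a + 4/3b - 4/3.
  reduce S modulo (h_1, h_2):
  remainder -3ab + 3a + 4/3b - 4/3 ≠ 0; add k_3 = -3ab + 3a + 4/3b - 4/3 to the basis.

S(h_1,k_3): lcm = a^2b. S = a^2 - 17ab^2 + 229/9ab - 4/9a + 46/3b^2 - 106/3b.
  reduce S modulo (h_1, h_2, k_3):
  remainder 70/9b^2 - 2576/81b + 1946/81 ≠ 0; add k_4 = 70/9b^2 - 2576/81b + 1946/81 to the basis.

The other S-polynomials (S(h_2,k_3), S(h_1,k_4), S(h_2,k_4), S(k_3,k_4)) all reduce to 0 modulo the current basis, so we have a Gröbner basis.
Inter-reduce: drop elements whose leading term is divisible by another's, tail-reduce, and make monic.
Reduced Gröbner basis: {a^2 + 8a + 70/9b - 250/9, ab - a - 4/9b + 4/9, b^2 - 184/45b + 139/45}.

The two bases agree; hence the ideals are identical.

Yes, the ideals are equal.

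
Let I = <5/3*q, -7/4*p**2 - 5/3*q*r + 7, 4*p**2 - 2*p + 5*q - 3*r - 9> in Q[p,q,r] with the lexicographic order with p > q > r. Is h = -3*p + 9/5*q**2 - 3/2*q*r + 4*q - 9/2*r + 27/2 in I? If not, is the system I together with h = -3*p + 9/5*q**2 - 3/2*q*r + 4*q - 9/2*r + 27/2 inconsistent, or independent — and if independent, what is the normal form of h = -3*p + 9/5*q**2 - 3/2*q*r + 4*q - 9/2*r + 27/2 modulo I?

Adjoining -3*p + 9/5*q**2 - 3/2*q*r + 4*q - 9/2*r + 27/2 makes the ideal the whole ring: the system is inconsistent.

First compute the reduced Gröbner basis of I by Buchberger's algorithm.
f_1 = 5/3*q, LT = q.
f_2 = -7/4*p**2 - 5/3*q*r + 7, LT = p**2.
f_3 = 4*p**2 - 2*p + 5*q - 3*r - 9, LT = p**2.

S(f_2,f_3): lcm = p**2. S = 1/2*p + 20/21*q*r - 5/4*q + 3/4*r - 7/4.
  reduce S modulo (f_1, f_2, f_3):
  remainder 1/2*p + 3/4*r - 7/4 ≠ 0; add k_4 = 1/2*p + 3/4*r - 7/4 to the basis.

S(f_2,k_4): lcm = p**2. S = -3/2*p*r + 7/2*p + 20/21*q*r - 4.
  reduce S modulo (f_1, f_2, f_3, k_4):
  remainder 9/4*r**2 - 21/2*r + 33/4 ≠ 0; add k_5 = 9/4*r**2 - 21/2*r + 33/4 to the basis.

The other S-polynomials (S(f_1,f_2), S(f_1,f_3), S(f_1,k_4), S(f_3,k_4), S(f_1,k_5), S(f_2,k_5), S(f_3,k_5), S(k_4,k_5)) all reduce to 0 modulo the current basis, so we have a Gröbner basis.
Inter-reduce: drop elements whose leading term is divisible by another's, tail-reduce, and make monic.
Reduced Gröbner basis: {p + 3/2*r - 7/2, q, r**2 - 14/3*r + 11/3}.
Label its elements g_1 = p + 3/2*r - 7/2, g_2 = q, g_3 = r**2 - 14/3*r + 11/3.

Reduce h = -3*p + 9/5*q**2 - 3/2*q*r + 4*q - 9/2*r + 27/2 modulo G:
  leading term p: subtract (-3)·g_1 from -3*p + 9/5*q**2 - 3/2*q*r + 4*q - 9/2*r + 27/2 → 9/5*q**2 - 3/2*q*r + 4*q + 3
  leading term q**2: subtract (9/5*q)·g_2 from 9/5*q**2 - 3/2*q*r + 4*q + 3 → -3/2*q*r + 4*q + 3
  leading term q*r: subtract (-3/2*r)·g_2 from -3/2*q*r + 4*q + 3 → 4*q + 3
  leading term q: subtract (4)·g_2 from 4*q + 3 → 3
  leading term 1: no divisor's leading term divides it; move 3 to the remainder.
  normal form = 3.
The normal form is nonzero, so h ∉ I. Since h minus its normal form lies in I, I + (h) = I + (n) where n = 3; decide whether this ideal is the whole ring.
Here n = 3 is a nonzero constant, hence a unit: 1 ∈ I + (h), the Gröbner basis of I + (h) is {1}, and the enlarged system has no common solution — adjoining h is inconsistent.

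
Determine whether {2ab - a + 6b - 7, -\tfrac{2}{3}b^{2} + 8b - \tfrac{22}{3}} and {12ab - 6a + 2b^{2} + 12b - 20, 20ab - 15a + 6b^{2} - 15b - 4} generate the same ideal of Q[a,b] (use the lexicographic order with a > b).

No, the ideals differ.

Equality of ideals is decidable: compute both reduced Gröbner bases (unique for the ordering) and check whether they agree.
Buchberger on the first generating set:
f_1 = 2ab - a + 6b - 7, LT = ab.
f_2 = -\tfrac{2}{3}b^{2} + 8b - \tfrac{22}{3}, LT = b^{2}.

S(f_1,f_2): lcm = ab^{2}. S = \tfrac{23}{2}ab - 11a + 3b^{2} - \tfrac{7}{2}b.
  leading term ab: subtract (\tfrac{23}{4})·f_1 from \tfrac{23}{2}ab - 11a + 3b^{2} - \tfrac{7}{2}b → -\tfrac{21}{4}a + 3b^{2} - 38b + \tfrac{161}{4}
  leading term a: no divisor's leading term divides it; move -\tfrac{21}{4}a to the remainder.
  leading term b^{2}: subtract (-\tfrac{9}{2})·f_2 from 3b^{2} - 38b + \tfrac{161}{4} → -2b + \tfrac{29}{4}
  leading term b: no divisor's leading term divides it; move -2b to the remainder.
  leading term 1: no divisor's leading term divides it; move \tfrac{29}{4} to the remainder.
  remainder -\tfrac{21}{4}a - 2b + \tfrac{29}{4} ≠ 0; add g_3 = -\tfrac{21}{4}a - 2b + \tfrac{29}{4} to the basis.

The other S-polynomials (S(f_1,g_3), S(f_2,g_3)) all reduce to 0 modulo the current basis, so we have a Gröbner basis.
Inter-reduce: drop elements whose leading term is divisible by another's, tail-reduce, and make monic.
Reduced Gröbner basis: {a + \tfrac{8}{21}b - \tfrac{29}{21}, b^{2} - 12b + 11}.

Buchberger on the second generating set:
h_1 = 12ab - 6a + 2b^{2} + 12b - 20, LT = ab.
h_2 = 20ab - 15a + 6b^{2} - 15b - 4, LT = ab.

S(h_1,h_2): lcm = ab. S = \tfrac{1}{4}a - \tfrac{2}{15}b^{2} + \tfrac{7}{4}b - \tfrac{22}{15}.
  leading term a: no divisor's leading term divides it; move \tfrac{1}{4}a to the remainder.
  leading term b^{2}: no divisor's leading term divides it; move -\tfrac{2}{15}b^{2} to the remainder.
  leading term b: no divisor's leading term divides it; move \tfrac{7}{4}b to the remainder.
  leading term 1: no divisor's leading term divides it; move -\tfrac{22}{15} to the remainder.
  remainder \tfrac{1}{4}a - \tfrac{2}{15}b^{2} + \tfrac{7}{4}b - \tfrac{22}{15} ≠ 0; add k_3 = \tfrac{1}{4}a - \tfrac{2}{15}b^{2} + \tfrac{7}{4}b - \tfrac{22}{15} to the basis.

S(h_1,k_3): lcm = ab. S = -\tfrac{1}{2}a + \tfrac{8}{15}b^{3} - \tfrac{41}{6}b^{2} + \tfrac{103}{15}b - \tfrac{5}{3}.
  leading term a: subtract (-2)·k_3 from -\tfrac{1}{2}a + \tfrac{8}{15}b^{3} - \tfrac{41}{6}b^{2} + \tfrac{103}{15}b - \tfrac{5}{3} → \tfrac{8}{15}b^{3} - \tfrac{71}{10}b^{2} + \tfrac{311}{30}b - \tfrac{23}{5}
  leading term b^{3}: no divisor's leading term divides it; move \tfrac{8}{15}b^{3} to the remainder.
  leading term b^{2}: no divisor's leading term divides it; move -\tfrac{71}{10}b^{2} to the remainder.
  leading term b: no divisor's leading term divides it; move \tfrac{311}{30}b to the remainder.
  leading term 1: no divisor's leading term divides it; move -\tfrac{23}{5} to the remainder.
  remainder \tfrac{8}{15}b^{3} - \tfrac{71}{10}b^{2} + \tfrac{311}{30}b - \tfrac{23}{5} ≠ 0; add k_4 = \tfrac{8}{15}b^{3} - \tfrac{71}{10}b^{2} + \tfrac{311}{30}b - \tfrac{23}{5} to the basis.

The other S-polynomials (S(h_2,k_3), S(h_1,k_4), S(h_2,k_4), S(k_3,k_4)) all reduce to 0 modulo the current basis, so we have a Gröbner basis.
Inter-reduce: drop elements whose leading term is divisible by another's, tail-reduce, and make monic.
Reduced Gröbner basis: {a - \tfrac{8}{15}b^{2} + 7b - \tfrac{88}{15}, b^{3} - \tfrac{213}{16}b^{2} + \tfrac{311}{16}b - \tfrac{69}{8}}.

The bases are distinct; the ideals are different.
The choice of monomial ordering does not affect the verdict — as long as both bases are computed under the same ordering, their equality decides ideal equality.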